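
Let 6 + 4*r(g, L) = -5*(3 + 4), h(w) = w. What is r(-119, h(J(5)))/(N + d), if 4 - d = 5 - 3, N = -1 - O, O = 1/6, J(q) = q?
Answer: -123/10 ≈ -12.300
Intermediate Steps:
O = 1/6 ≈ 0.16667
N = -7/6 (N = -1 - 1*1/6 = -1 - 1/6 = -7/6 ≈ -1.1667)
r(g, L) = -41/4 (r(g, L) = -3/2 + (-5*(3 + 4))/4 = -3/2 + (-5*7)/4 = -3/2 + (1/4)*(-35) = -3/2 - 35/4 = -41/4)
d = 2 (d = 4 - (5 - 3) = 4 - 1*2 = 4 - 2 = 2)
r(-119, h(J(5)))/(N + d) = -41/(4*(-7/6 + 2)) = -41/(4*5/6) = -41/4*6/5 = -123/10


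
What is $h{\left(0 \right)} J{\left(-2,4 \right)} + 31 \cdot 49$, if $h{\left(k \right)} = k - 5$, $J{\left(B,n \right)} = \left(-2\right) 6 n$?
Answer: $1759$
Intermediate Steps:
$J{\left(B,n \right)} = - 12 n$
$h{\left(k \right)} = -5 + k$
$h{\left(0 \right)} J{\left(-2,4 \right)} + 31 \cdot 49 = \left(-5 + 0\right) \left(\left(-12\right) 4\right) + 31 \cdot 49 = \left(-5\right) \left(-48\right) + 1519 = 240 + 1519 = 1759$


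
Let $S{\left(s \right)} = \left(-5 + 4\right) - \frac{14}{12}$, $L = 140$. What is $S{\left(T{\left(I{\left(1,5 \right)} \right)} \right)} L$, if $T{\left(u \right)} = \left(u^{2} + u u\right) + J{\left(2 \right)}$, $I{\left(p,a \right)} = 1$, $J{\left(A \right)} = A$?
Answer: $- \frac{910}{3} \approx -303.33$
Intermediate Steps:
$T{\left(u \right)} = 2 + 2 u^{2}$ ($T{\left(u \right)} = \left(u^{2} + u u\right) + 2 = \left(u^{2} + u^{2}\right) + 2 = 2 u^{2} + 2 = 2 + 2 u^{2}$)
$S{\left(s \right)} = - \frac{13}{6}$ ($S{\left(s \right)} = -1 - \frac{7}{6} = - \frac{13}{6}$)
$S{\left(T{\left(I{\left(1,5 \right)} \right)} \right)} L = \left(- \frac{13}{6}\right) 140 = - \frac{910}{3}$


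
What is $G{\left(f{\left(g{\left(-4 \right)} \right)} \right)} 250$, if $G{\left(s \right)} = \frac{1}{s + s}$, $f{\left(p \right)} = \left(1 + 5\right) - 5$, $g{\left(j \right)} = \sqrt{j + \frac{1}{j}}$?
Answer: $125$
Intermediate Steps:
$f{\left(p \right)} = 1$ ($f{\left(p \right)} = 6 - 5 = 1$)
$G{\left(s \right)} = \frac{1}{2 s}$
$G{\left(f{\left(g{\left(-4 \right)} \right)} \right)} 250 = \frac{1}{2 \cdot 1} \cdot 250 = \frac{1}{2} \cdot 1 \cdot 250 = \frac{1}{2} \cdot 250 = 125$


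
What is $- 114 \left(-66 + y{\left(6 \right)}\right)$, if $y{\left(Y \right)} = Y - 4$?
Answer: $7296$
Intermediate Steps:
$y{\left(Y \right)} = -4 + Y$
$- 114 \left(-66 + y{\left(6 \right)}\right) = - 114 \left(-66 + \left(-4 + 6\right)\right) = - 114 \left(-66 + 2\right) = \left(-114\right) \left(-64\right) = 7296$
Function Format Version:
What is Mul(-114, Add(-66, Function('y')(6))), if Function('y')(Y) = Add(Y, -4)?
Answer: 7296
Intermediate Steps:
Function('y')(Y) = Add(-4, Y)
Mul(-114, Add(-66, Function('y')(6))) = Mul(-114, Add(-66, Add(-4, 6))) = Mul(-114, Add(-66, 2)) = Mul(-114, -64) = 7296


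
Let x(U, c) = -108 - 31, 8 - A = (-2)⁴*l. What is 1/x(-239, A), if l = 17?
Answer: -1/139 ≈ -0.0071942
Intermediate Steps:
A = -264 (A = 8 - (-2)⁴*17 = 8 - 16*17 = 8 - 1*272 = 8 - 272 = -264)
x(U, c) = -139
1/x(-239, A) = 1/(-139) = -1/139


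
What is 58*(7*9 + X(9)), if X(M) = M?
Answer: 4176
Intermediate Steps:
58*(7*9 + X(9)) = 58*(7*9 + 9) = 58*(63 + 9) = 58*72 = 4176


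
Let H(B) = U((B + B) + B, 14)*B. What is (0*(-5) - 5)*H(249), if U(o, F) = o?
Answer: -930015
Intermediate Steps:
H(B) = 3*B**2 (H(B) = ((B + B) + B)*B = (2*B + B)*B = (3*B)*B = 3*B**2)
(0*(-5) - 5)*H(249) = (0*(-5) - 5)*(3*249**2) = (0 - 5)*(3*62001) = -5*186003 = -930015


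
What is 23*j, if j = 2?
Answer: 46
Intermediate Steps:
23*j = 23*2 = 46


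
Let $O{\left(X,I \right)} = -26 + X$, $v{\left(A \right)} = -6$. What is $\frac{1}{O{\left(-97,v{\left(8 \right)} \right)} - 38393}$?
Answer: $- \frac{1}{38516} \approx -2.5963 \cdot 10^{-5}$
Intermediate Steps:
$\frac{1}{O{\left(-97,v{\left(8 \right)} \right)} - 38393} = \frac{1}{\left(-26 - 97\right) - 38393} = \frac{1}{-123 - 38393} = \frac{1}{-38516} = - \frac{1}{38516}$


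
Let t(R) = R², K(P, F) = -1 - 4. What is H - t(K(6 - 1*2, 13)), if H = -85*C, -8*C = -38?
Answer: -1715/4 ≈ -428.75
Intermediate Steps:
C = 19/4 (C = -⅛*(-38) = 19/4 ≈ 4.7500)
K(P, F) = -5
H = -1615/4 (H = -85*19/4 = -1615/4 ≈ -403.75)
H - t(K(6 - 1*2, 13)) = -1615/4 - 1*(-5)² = -1615/4 - 1*25 = -1615/4 - 25 = -1715/4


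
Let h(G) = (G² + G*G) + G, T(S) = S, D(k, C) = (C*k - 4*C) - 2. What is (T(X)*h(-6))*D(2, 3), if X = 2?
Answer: -1056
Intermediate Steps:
D(k, C) = -2 - 4*C + C*k (D(k, C) = (-4*C + C*k) - 2 = -2 - 4*C + C*k)
h(G) = G + 2*G² (h(G) = (G² + G²) + G = 2*G² + G = G + 2*G²)
(T(X)*h(-6))*D(2, 3) = (2*(-6*(1 + 2*(-6))))*(-2 - 4*3 + 3*2) = (2*(-6*(1 - 12)))*(-2 - 12 + 6) = (2*(-6*(-11)))*(-8) = (2*66)*(-8) = 132*(-8) = -1056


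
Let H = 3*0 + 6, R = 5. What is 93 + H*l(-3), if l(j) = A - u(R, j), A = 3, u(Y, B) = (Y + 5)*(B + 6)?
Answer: -69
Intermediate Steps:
u(Y, B) = (5 + Y)*(6 + B)
l(j) = -57 - 10*j (l(j) = 3 - (30 + 5*j + 6*5 + j*5) = 3 - (30 + 5*j + 30 + 5*j) = 3 - (60 + 10*j) = 3 + (-60 - 10*j) = -57 - 10*j)
H = 6 (H = 0 + 6 = 6)
93 + H*l(-3) = 93 + 6*(-57 - 10*(-3)) = 93 + 6*(-57 + 30) = 93 + 6*(-27) = 93 - 162 = -69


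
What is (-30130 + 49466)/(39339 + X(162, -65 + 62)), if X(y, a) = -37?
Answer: 9668/19651 ≈ 0.49199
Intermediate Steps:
(-30130 + 49466)/(39339 + X(162, -65 + 62)) = (-30130 + 49466)/(39339 - 37) = 19336/39302 = 19336*(1/39302) = 9668/19651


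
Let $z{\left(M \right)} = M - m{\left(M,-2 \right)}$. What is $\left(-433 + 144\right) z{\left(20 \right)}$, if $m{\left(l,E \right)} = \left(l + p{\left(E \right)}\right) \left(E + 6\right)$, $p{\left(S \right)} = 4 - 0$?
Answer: $21964$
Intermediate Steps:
$p{\left(S \right)} = 4$ ($p{\left(S \right)} = 4 + 0 = 4$)
$m{\left(l,E \right)} = \left(4 + l\right) \left(6 + E\right)$ ($m{\left(l,E \right)} = \left(l + 4\right) \left(E + 6\right) = \left(4 + l\right) \left(6 + E\right)$)
$z{\left(M \right)} = -16 - 3 M$ ($z{\left(M \right)} = M - \left(24 + 4 \left(-2\right) + 6 M - 2 M\right) = M - \left(24 - 8 + 6 M - 2 M\right) = M - \left(16 + 4 M\right) = -16 - 3 M$)
$\left(-433 + 144\right) z{\left(20 \right)} = \left(-433 + 144\right) \left(-16 - 60\right) = - 289 \left(-16 - 60\right) = \left(-289\right) \left(-76\right) = 21964$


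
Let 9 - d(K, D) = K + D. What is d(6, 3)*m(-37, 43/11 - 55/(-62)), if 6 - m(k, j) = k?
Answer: 0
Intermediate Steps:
m(k, j) = 6 - k
d(K, D) = 9 - D - K (d(K, D) = 9 - (K + D) = 9 - (D + K) = 9 + (-D - K) = 9 - D - K)
d(6, 3)*m(-37, 43/11 - 55/(-62)) = (9 - 1*3 - 1*6)*(6 - 1*(-37)) = (9 - 3 - 6)*(6 + 37) = 0*43 = 0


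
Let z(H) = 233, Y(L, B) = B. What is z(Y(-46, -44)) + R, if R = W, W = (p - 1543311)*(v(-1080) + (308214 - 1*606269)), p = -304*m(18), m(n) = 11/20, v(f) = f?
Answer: 461708351590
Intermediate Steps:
m(n) = 11/20 (m(n) = 11*(1/20) = 11/20)
p = -836/5 (p = -304*11/20 = -836/5 ≈ -167.20)
W = 461708351357 (W = (-836/5 - 1543311)*(-1080 + (308214 - 1*606269)) = -7717391*(-1080 + (308214 - 606269))/5 = -7717391*(-1080 - 298055)/5 = -7717391/5*(-299135) = 461708351357)
R = 461708351357
z(Y(-46, -44)) + R = 233 + 461708351357 = 461708351590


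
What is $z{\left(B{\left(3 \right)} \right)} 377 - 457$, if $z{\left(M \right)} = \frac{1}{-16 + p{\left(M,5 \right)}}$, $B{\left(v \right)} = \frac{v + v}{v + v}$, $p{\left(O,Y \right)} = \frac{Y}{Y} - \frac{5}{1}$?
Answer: $- \frac{9517}{20} \approx -475.85$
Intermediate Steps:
$p{\left(O,Y \right)} = -4$ ($p{\left(O,Y \right)} = 1 - 5 = -4$)
$B{\left(v \right)} = 1$ ($B{\left(v \right)} = \frac{2 v}{2 v} = 2 v \frac{1}{2 v} = 1$)
$z{\left(M \right)} = - \frac{1}{20}$ ($z{\left(M \right)} = \frac{1}{-16 - 4} = \frac{1}{-20} = - \frac{1}{20}$)
$z{\left(B{\left(3 \right)} \right)} 377 - 457 = \left(- \frac{1}{20}\right) 377 - 457 = - \frac{377}{20} - 457 = - \frac{9517}{20}$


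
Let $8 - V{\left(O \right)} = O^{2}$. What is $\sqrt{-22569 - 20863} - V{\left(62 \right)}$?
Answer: $3836 + 2 i \sqrt{10858} \approx 3836.0 + 208.4 i$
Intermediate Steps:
$V{\left(O \right)} = 8 - O^{2}$
$\sqrt{-22569 - 20863} - V{\left(62 \right)} = \sqrt{-22569 - 20863} - \left(8 - 62^{2}\right) = \sqrt{-43432} - \left(8 - 3844\right) = 2 i \sqrt{10858} - \left(8 - 3844\right) = 2 i \sqrt{10858} - -3836 = 2 i \sqrt{10858} + 3836 = 3836 + 2 i \sqrt{10858}$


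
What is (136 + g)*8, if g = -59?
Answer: 616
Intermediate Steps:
(136 + g)*8 = (136 - 59)*8 = 77*8 = 616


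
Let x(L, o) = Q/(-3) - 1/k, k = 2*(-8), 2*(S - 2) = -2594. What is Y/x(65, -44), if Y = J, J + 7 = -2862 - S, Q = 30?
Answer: 25184/159 ≈ 158.39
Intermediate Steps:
S = -1295 (S = 2 + (1/2)*(-2594) = 2 - 1297 = -1295)
k = -16
x(L, o) = -159/16 (x(L, o) = 30/(-3) - 1/(-16) = 30*(-1/3) - 1*(-1/16) = -10 + 1/16 = -159/16)
J = -1574 (J = -7 + (-2862 - 1*(-1295)) = -7 + (-2862 + 1295) = -7 - 1567 = -1574)
Y = -1574
Y/x(65, -44) = -1574/(-159/16) = -1574*(-16/159) = 25184/159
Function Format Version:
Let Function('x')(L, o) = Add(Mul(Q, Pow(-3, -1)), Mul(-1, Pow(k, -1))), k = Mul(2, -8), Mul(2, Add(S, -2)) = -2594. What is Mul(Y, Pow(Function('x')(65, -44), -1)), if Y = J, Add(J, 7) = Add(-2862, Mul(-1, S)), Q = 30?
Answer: Rational(25184, 159) ≈ 158.39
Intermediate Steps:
S = -1295 (S = Add(2, Mul(Rational(1, 2), -2594)) = Add(2, -1297) = -1295)
k = -16
Function('x')(L, o) = Rational(-159, 16) (Function('x')(L, o) = Add(Mul(30, Pow(-3, -1)), Mul(-1, Pow(-16, -1))) = Add(Mul(30, Rational(-1, 3)), Mul(-1, Rational(-1, 16))) = Add(-10, Rational(1, 16)) = Rational(-159, 16))
J = -1574 (J = Add(-7, Add(-2862, Mul(-1, -1295))) = Add(-7, Add(-2862, 1295)) = Add(-7, -1567) = -1574)
Y = -1574
Mul(Y, Pow(Function('x')(65, -44), -1)) = Mul(-1574, Pow(Rational(-159, 16), -1)) = Mul(-1574, Rational(-16, 159)) = Rational(25184, 159)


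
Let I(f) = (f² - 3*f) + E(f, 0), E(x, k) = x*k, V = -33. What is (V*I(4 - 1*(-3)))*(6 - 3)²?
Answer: -8316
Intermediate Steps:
E(x, k) = k*x
I(f) = f² - 3*f (I(f) = (f² - 3*f) + 0*f = (f² - 3*f) + 0 = f² - 3*f)
(V*I(4 - 1*(-3)))*(6 - 3)² = (-33*(4 - 1*(-3))*(-3 + (4 - 1*(-3))))*(6 - 3)² = -33*(4 + 3)*(-3 + (4 + 3))*3² = -231*(-3 + 7)*9 = -231*4*9 = -33*28*9 = -924*9 = -8316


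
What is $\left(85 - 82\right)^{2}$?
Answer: $9$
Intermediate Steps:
$\left(85 - 82\right)^{2} = 3^{2} = 9$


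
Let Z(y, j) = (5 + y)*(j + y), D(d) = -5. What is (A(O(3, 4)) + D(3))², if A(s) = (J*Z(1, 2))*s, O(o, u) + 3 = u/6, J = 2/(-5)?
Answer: 3481/25 ≈ 139.24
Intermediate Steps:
J = -⅖ (J = 2*(-⅕) = -⅖ ≈ -0.40000)
O(o, u) = -3 + u/6
A(s) = -36*s/5 (A(s) = (-2*(1² + 5*2 + 5*1 + 2*1)/5)*s = (-2*(1 + 10 + 5 + 2)/5)*s = (-⅖*18)*s = -36*s/5)
(A(O(3, 4)) + D(3))² = (-36*(-3 + (⅙)*4)/5 - 5)² = (-36*(-3 + ⅔)/5 - 5)² = (-36/5*(-7/3) - 5)² = (84/5 - 5)² = (59/5)² = 3481/25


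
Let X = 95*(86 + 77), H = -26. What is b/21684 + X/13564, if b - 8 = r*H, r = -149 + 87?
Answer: 29812535/24510148 ≈ 1.2163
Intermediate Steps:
r = -62
X = 15485 (X = 95*163 = 15485)
b = 1620 (b = 8 - 62*(-26) = 8 + 1612 = 1620)
b/21684 + X/13564 = 1620/21684 + 15485/13564 = 1620*(1/21684) + 15485*(1/13564) = 135/1807 + 15485/13564 = 29812535/24510148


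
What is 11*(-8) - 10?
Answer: -98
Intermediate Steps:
11*(-8) - 10 = -88 - 10 = -98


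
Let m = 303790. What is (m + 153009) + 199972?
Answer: 656771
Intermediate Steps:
(m + 153009) + 199972 = (303790 + 153009) + 199972 = 456799 + 199972 = 656771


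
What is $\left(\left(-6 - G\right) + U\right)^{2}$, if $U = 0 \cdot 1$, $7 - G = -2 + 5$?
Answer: $100$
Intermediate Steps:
$G = 4$ ($G = 7 - \left(-2 + 5\right) = 7 - 3 = 4$)
$U = 0$
$\left(\left(-6 - G\right) + U\right)^{2} = \left(\left(-6 - 4\right) + 0\right)^{2} = \left(-10 + 0\right)^{2} = \left(-10\right)^{2} = 100$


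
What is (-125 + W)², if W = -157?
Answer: 79524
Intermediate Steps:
(-125 + W)² = (-125 - 157)² = (-282)² = 79524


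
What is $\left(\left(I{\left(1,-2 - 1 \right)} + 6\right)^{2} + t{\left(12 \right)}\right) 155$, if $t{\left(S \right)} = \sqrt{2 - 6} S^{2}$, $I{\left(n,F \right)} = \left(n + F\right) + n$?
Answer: $3875 + 44640 i \approx 3875.0 + 44640.0 i$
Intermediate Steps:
$I{\left(n,F \right)} = F + 2 n$ ($I{\left(n,F \right)} = \left(F + n\right) + n = F + 2 n$)
$t{\left(S \right)} = 2 i S^{2}$ ($t{\left(S \right)} = \sqrt{-4} S^{2} = 2 i S^{2}$)
$\left(\left(I{\left(1,-2 - 1 \right)} + 6\right)^{2} + t{\left(12 \right)}\right) 155 = \left(\left(\left(\left(-2 - 1\right) + 2 \cdot 1\right) + 6\right)^{2} + 2 i 12^{2}\right) 155 = \left(\left(\left(-3 + 2\right) + 6\right)^{2} + 2 i 144\right) 155 = \left(\left(-1 + 6\right)^{2} + 288 i\right) 155 = \left(5^{2} + 288 i\right) 155 = \left(25 + 288 i\right) 155 = 3875 + 44640 i$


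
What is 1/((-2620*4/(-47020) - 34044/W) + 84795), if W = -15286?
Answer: 17968693/1523699346589 ≈ 1.1793e-5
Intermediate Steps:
1/((-2620*4/(-47020) - 34044/W) + 84795) = 1/((-2620*4/(-47020) - 34044/(-15286)) + 84795) = 1/((-10480*(-1/47020) - 34044*(-1/15286)) + 84795) = 1/((524/2351 + 17022/7643) + 84795) = 1/(44023654/17968693 + 84795) = 1/(1523699346589/17968693) = 17968693/1523699346589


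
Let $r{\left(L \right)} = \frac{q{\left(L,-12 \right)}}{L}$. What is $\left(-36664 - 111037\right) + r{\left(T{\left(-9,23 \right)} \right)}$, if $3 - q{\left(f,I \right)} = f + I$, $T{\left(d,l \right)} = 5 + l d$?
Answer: $- \frac{29835819}{202} \approx -1.477 \cdot 10^{5}$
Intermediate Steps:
$T{\left(d,l \right)} = 5 + d l$
$q{\left(f,I \right)} = 3 - I - f$ ($q{\left(f,I \right)} = 3 - \left(f + I\right) = 3 - \left(I + f\right) = 3 - I - f$)
$r{\left(L \right)} = \frac{15 - L}{L}$ ($r{\left(L \right)} = \frac{3 - -12 - L}{L} = \frac{3 + 12 - L}{L} = \frac{15 - L}{L}$)
$\left(-36664 - 111037\right) + r{\left(T{\left(-9,23 \right)} \right)} = \left(-36664 - 111037\right) + \frac{15 - \left(5 - 207\right)}{5 - 207} = -147701 + \frac{15 - \left(5 - 207\right)}{5 - 207} = -147701 + \frac{15 - -202}{-202} = -147701 - \frac{15 + 202}{202} = -147701 - \frac{217}{202} = - \frac{29835819}{202}$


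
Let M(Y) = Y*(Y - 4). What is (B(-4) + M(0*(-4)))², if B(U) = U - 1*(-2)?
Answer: 4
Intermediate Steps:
M(Y) = Y*(-4 + Y)
B(U) = 2 + U (B(U) = U + 2 = 2 + U)
(B(-4) + M(0*(-4)))² = ((2 - 4) + (0*(-4))*(-4 + 0*(-4)))² = (-2 + 0*(-4 + 0))² = (-2 + 0*(-4))² = (-2 + 0)² = (-2)² = 4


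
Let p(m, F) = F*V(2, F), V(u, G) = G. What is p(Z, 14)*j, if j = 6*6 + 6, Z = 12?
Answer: 8232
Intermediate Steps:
p(m, F) = F² (p(m, F) = F*F = F²)
j = 42 (j = 36 + 6 = 42)
p(Z, 14)*j = 14²*42 = 196*42 = 8232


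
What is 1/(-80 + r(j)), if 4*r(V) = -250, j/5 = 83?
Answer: -2/285 ≈ -0.0070175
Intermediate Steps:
j = 415 (j = 5*83 = 415)
r(V) = -125/2 (r(V) = (1/4)*(-250) = -125/2)
1/(-80 + r(j)) = 1/(-80 - 125/2) = 1/(-285/2) = -2/285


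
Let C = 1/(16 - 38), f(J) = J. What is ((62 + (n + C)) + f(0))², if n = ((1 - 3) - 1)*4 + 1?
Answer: 1256641/484 ≈ 2596.4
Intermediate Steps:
n = -11 (n = (-2 - 1)*4 + 1 = -3*4 + 1 = -12 + 1 = -11)
C = -1/22 (C = 1/(-22) = -1/22 ≈ -0.045455)
((62 + (n + C)) + f(0))² = ((62 + (-11 - 1/22)) + 0)² = ((62 - 243/22) + 0)² = (1121/22 + 0)² = (1121/22)² = 1256641/484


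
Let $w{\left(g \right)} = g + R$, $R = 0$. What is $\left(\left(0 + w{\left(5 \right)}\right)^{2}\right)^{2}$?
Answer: $625$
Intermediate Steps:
$w{\left(g \right)} = g$ ($w{\left(g \right)} = g + 0 = g$)
$\left(\left(0 + w{\left(5 \right)}\right)^{2}\right)^{2} = \left(\left(0 + 5\right)^{2}\right)^{2} = \left(5^{2}\right)^{2} = 25^{2} = 625$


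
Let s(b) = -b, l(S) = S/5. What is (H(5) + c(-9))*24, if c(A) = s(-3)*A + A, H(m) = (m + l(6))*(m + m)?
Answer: 624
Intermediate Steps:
l(S) = S/5 (l(S) = S*(⅕) = S/5)
H(m) = 2*m*(6/5 + m) (H(m) = (m + (⅕)*6)*(m + m) = (m + 6/5)*(2*m) = (6/5 + m)*(2*m) = 2*m*(6/5 + m))
c(A) = 4*A (c(A) = (-1*(-3))*A + A = 3*A + A = 4*A)
(H(5) + c(-9))*24 = ((⅖)*5*(6 + 5*5) + 4*(-9))*24 = ((⅖)*5*(6 + 25) - 36)*24 = ((⅖)*5*31 - 36)*24 = (62 - 36)*24 = 26*24 = 624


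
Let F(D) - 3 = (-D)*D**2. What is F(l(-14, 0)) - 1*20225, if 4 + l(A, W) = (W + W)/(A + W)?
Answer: -20158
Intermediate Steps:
l(A, W) = -4 + 2*W/(A + W) (l(A, W) = -4 + (W + W)/(A + W) = -4 + (2*W)/(A + W) = -4 + 2*W/(A + W))
F(D) = 3 - D**3 (F(D) = 3 + (-D)*D**2 = 3 - D**3)
F(l(-14, 0)) - 1*20225 = (3 - (2*(-1*0 - 2*(-14))/(-14 + 0))**3) - 1*20225 = (3 - (2*(0 + 28)/(-14))**3) - 20225 = (3 - (2*(-1/14)*28)**3) - 20225 = (3 - 1*(-4)**3) - 20225 = (3 - 1*(-64)) - 20225 = (3 + 64) - 20225 = 67 - 20225 = -20158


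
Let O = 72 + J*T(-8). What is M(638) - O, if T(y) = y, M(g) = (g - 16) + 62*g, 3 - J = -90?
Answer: 40850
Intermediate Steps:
J = 93 (J = 3 - 1*(-90) = 3 + 90 = 93)
M(g) = -16 + 63*g (M(g) = (-16 + g) + 62*g = -16 + 63*g)
O = -672 (O = 72 + 93*(-8) = 72 - 744 = -672)
M(638) - O = (-16 + 63*638) - 1*(-672) = (-16 + 40194) + 672 = 40178 + 672 = 40850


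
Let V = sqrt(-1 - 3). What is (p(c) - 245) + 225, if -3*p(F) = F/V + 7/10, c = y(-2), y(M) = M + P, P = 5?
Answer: -607/30 + I/2 ≈ -20.233 + 0.5*I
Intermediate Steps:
V = 2*I (V = sqrt(-4) = 2*I ≈ 2.0*I)
y(M) = 5 + M (y(M) = M + 5 = 5 + M)
c = 3 (c = 5 - 2 = 3)
p(F) = -7/30 + I*F/6 (p(F) = -(F/((2*I)) + 7/10)/3 = -(F*(-I/2) + 7*(1/10))/3 = -(-I*F/2 + 7/10)/3 = -(7/10 - I*F/2)/3 = -7/30 + I*F/6)
(p(c) - 245) + 225 = ((-7/30 + (1/6)*I*3) - 245) + 225 = ((-7/30 + I/2) - 245) + 225 = (-7357/30 + I/2) + 225 = -607/30 + I/2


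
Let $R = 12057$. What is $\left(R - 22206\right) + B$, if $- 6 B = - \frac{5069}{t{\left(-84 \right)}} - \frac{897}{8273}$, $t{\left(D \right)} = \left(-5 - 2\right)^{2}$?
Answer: $- \frac{12321523624}{1216131} \approx -10132.0$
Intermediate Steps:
$t{\left(D \right)} = 49$ ($t{\left(D \right)} = \left(-7\right)^{2} = 49$)
$B = \frac{20989895}{1216131}$ ($B = - \frac{- \frac{5069}{49} - \frac{897}{8273}}{6} = \left(- \frac{1}{6}\right) \left(- \frac{41979790}{405377}\right) = \frac{20989895}{1216131} \approx 17.26$)
$\left(R - 22206\right) + B = \left(12057 - 22206\right) + \frac{20989895}{1216131} = -10149 + \frac{20989895}{1216131} = - \frac{12321523624}{1216131}$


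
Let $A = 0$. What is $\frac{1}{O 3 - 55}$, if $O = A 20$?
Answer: $- \frac{1}{55} \approx -0.018182$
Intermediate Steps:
$O = 0$ ($O = 0 \cdot 20 = 0$)
$\frac{1}{O 3 - 55} = \frac{1}{0 \cdot 3 - 55} = \frac{1}{0 - 55} = \frac{1}{-55} = - \frac{1}{55}$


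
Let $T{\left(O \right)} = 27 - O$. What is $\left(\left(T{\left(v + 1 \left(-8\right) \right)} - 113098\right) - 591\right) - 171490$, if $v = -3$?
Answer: $-285141$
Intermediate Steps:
$\left(\left(T{\left(v + 1 \left(-8\right) \right)} - 113098\right) - 591\right) - 171490 = \left(\left(\left(27 - \left(-3 + 1 \left(-8\right)\right)\right) - 113098\right) - 591\right) - 171490 = \left(\left(\left(27 - \left(-3 - 8\right)\right) - 113098\right) - 591\right) - 171490 = \left(\left(\left(27 - -11\right) - 113098\right) - 591\right) - 171490 = \left(\left(\left(27 + 11\right) - 113098\right) - 591\right) - 171490 = \left(\left(38 - 113098\right) - 591\right) - 171490 = \left(-113060 - 591\right) - 171490 = -113651 - 171490 = -285141$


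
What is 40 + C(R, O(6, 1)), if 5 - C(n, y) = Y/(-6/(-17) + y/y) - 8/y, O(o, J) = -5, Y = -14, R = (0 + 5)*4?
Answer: 6181/115 ≈ 53.748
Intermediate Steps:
R = 20 (R = 5*4 = 20)
C(n, y) = 353/23 + 8/y (C(n, y) = 5 - (-14/(-6/(-17) + y/y) - 8/y) = 5 - (-14/(-6*(-1/17) + 1) - 8/y) = 5 - (-14/(6/17 + 1) - 8/y) = 5 - (-14/23/17 - 8/y) = 5 - (-14*17/23 - 8/y) = 5 - (-238/23 - 8/y) = 5 + (238/23 + 8/y) = 353/23 + 8/y)
40 + C(R, O(6, 1)) = 40 + (353/23 + 8/(-5)) = 40 + (353/23 + 8*(-⅕)) = 40 + (353/23 - 8/5) = 40 + 1581/115 = 6181/115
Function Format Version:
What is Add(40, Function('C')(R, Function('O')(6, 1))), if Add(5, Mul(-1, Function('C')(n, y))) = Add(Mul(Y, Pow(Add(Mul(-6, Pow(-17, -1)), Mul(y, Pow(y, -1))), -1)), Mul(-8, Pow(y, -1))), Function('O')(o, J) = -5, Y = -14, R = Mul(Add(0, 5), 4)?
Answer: Rational(6181, 115) ≈ 53.748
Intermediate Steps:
R = 20 (R = Mul(5, 4) = 20)
Function('C')(n, y) = Add(Rational(353, 23), Mul(8, Pow(y, -1))) (Function('C')(n, y) = Add(5, Mul(-1, Add(Mul(-14, Pow(Add(Mul(-6, Pow(-17, -1)), Mul(y, Pow(y, -1))), -1)), Mul(-8, Pow(y, -1))))) = Add(5, Mul(-1, Add(Mul(-14, Pow(Add(Mul(-6, Rational(-1, 17)), 1), -1)), Mul(-8, Pow(y, -1))))) = Add(5, Mul(-1, Add(Mul(-14, Pow(Add(Rational(6, 17), 1), -1)), Mul(-8, Pow(y, -1))))) = Add(5, Mul(-1, Add(Mul(-14, Pow(Rational(23, 17), -1)), Mul(-8, Pow(y, -1))))) = Add(5, Mul(-1, Add(Mul(-14, Rational(17, 23)), Mul(-8, Pow(y, -1))))) = Add(5, Mul(-1, Add(Rational(-238, 23), Mul(-8, Pow(y, -1))))) = Add(5, Add(Rational(238, 23), Mul(8, Pow(y, -1)))) = Add(Rational(353, 23), Mul(8, Pow(y, -1))))
Add(40, Function('C')(R, Function('O')(6, 1))) = Add(40, Add(Rational(353, 23), Mul(8, Pow(-5, -1)))) = Add(40, Add(Rational(353, 23), Mul(8, Rational(-1, 5)))) = Add(40, Add(Rational(353, 23), Rational(-8, 5))) = Add(40, Rational(1581, 115)) = Rational(6181, 115)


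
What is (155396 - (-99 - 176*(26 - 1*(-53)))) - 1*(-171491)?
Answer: 340890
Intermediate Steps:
(155396 - (-99 - 176*(26 - 1*(-53)))) - 1*(-171491) = (155396 - (-99 - 176*(26 + 53))) + 171491 = (155396 - (-99 - 176*79)) + 171491 = (155396 - (-99 - 13904)) + 171491 = (155396 - 1*(-14003)) + 171491 = (155396 + 14003) + 171491 = 169399 + 171491 = 340890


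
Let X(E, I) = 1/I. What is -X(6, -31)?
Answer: 1/31 ≈ 0.032258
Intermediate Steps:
-X(6, -31) = -1/(-31) = -1*(-1/31) = 1/31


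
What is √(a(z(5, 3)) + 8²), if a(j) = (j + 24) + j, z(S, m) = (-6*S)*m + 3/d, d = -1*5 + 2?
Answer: I*√94 ≈ 9.6954*I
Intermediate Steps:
d = -3 (d = -5 + 2 = -3)
z(S, m) = -1 - 6*S*m (z(S, m) = (-6*S)*m + 3/(-3) = -6*S*m + 3*(-⅓) = -6*S*m - 1 = -1 - 6*S*m)
a(j) = 24 + 2*j (a(j) = (24 + j) + j = 24 + 2*j)
√(a(z(5, 3)) + 8²) = √((24 + 2*(-1 - 6*5*3)) + 8²) = √((24 + 2*(-1 - 90)) + 64) = √((24 + 2*(-91)) + 64) = √((24 - 182) + 64) = √(-158 + 64) = √(-94) = I*√94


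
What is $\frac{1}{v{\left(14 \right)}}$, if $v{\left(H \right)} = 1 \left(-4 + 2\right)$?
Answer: $- \frac{1}{2} \approx -0.5$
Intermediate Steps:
$v{\left(H \right)} = -2$ ($v{\left(H \right)} = 1 \left(-2\right) = -2$)
$\frac{1}{v{\left(14 \right)}} = \frac{1}{-2} = - \frac{1}{2}$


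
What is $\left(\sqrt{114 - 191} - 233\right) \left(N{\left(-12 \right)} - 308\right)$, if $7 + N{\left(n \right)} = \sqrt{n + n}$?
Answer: $\left(233 - i \sqrt{77}\right) \left(315 - 2 i \sqrt{6}\right) \approx 73352.0 - 3905.6 i$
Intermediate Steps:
$N{\left(n \right)} = -7 + \sqrt{2} \sqrt{n}$ ($N{\left(n \right)} = -7 + \sqrt{n + n} = -7 + \sqrt{2 n} = -7 + \sqrt{2} \sqrt{n}$)
$\left(\sqrt{114 - 191} - 233\right) \left(N{\left(-12 \right)} - 308\right) = \left(\sqrt{114 - 191} - 233\right) \left(\left(-7 + \sqrt{2} \sqrt{-12}\right) - 308\right) = \left(\sqrt{-77} - 233\right) \left(\left(-7 + \sqrt{2} \cdot 2 i \sqrt{3}\right) - 308\right) = \left(i \sqrt{77} - 233\right) \left(\left(-7 + 2 i \sqrt{6}\right) - 308\right) = \left(-233 + i \sqrt{77}\right) \left(-315 + 2 i \sqrt{6}\right) = \left(-315 + 2 i \sqrt{6}\right) \left(-233 + i \sqrt{77}\right)$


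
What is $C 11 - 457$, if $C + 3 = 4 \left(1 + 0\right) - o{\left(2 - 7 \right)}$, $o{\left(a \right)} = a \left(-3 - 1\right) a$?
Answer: $654$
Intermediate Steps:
$o{\left(a \right)} = - 4 a^{2}$ ($o{\left(a \right)} = a \left(-3 - 1\right) a = a \left(-4\right) a = - 4 a a = - 4 a^{2}$)
$C = 101$ ($C = -3 - \left(- 4 \left(2 - 7\right)^{2} - 4 \left(1 + 0\right)\right) = -3 - \left(-4 - 4 \left(2 - 7\right)^{2}\right) = -3 - \left(-4 - 4 \left(-5\right)^{2}\right) = -3 - \left(-4 - 100\right) = -3 + \left(4 - -100\right) = -3 + \left(4 + 100\right) = -3 + 104 = 101$)
$C 11 - 457 = 101 \cdot 11 - 457 = 1111 - 457 = 654$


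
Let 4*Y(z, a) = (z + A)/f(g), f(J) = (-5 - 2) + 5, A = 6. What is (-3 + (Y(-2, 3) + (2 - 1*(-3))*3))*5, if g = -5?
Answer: 115/2 ≈ 57.500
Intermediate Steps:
f(J) = -2 (f(J) = -7 + 5 = -2)
Y(z, a) = -¾ - z/8 (Y(z, a) = ((z + 6)/(-2))/4 = ((6 + z)*(-½))/4 = (-3 - z/2)/4 = -¾ - z/8)
(-3 + (Y(-2, 3) + (2 - 1*(-3))*3))*5 = (-3 + ((-¾ - ⅛*(-2)) + (2 - 1*(-3))*3))*5 = (-3 + ((-¾ + ¼) + (2 + 3)*3))*5 = (-3 + (-½ + 5*3))*5 = (-3 + (-½ + 15))*5 = (-3 + 29/2)*5 = (23/2)*5 = 115/2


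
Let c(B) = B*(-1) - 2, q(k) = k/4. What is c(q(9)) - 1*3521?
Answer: -14101/4 ≈ -3525.3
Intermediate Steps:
q(k) = k/4 (q(k) = k*(¼) = k/4)
c(B) = -2 - B (c(B) = -B - 2 = -2 - B)
c(q(9)) - 1*3521 = (-2 - 9/4) - 1*3521 = (-2 - 1*9/4) - 3521 = (-2 - 9/4) - 3521 = -17/4 - 3521 = -14101/4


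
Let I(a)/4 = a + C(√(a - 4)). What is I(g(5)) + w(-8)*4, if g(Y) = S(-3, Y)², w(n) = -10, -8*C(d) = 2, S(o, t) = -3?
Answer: -5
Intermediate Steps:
C(d) = -¼ (C(d) = -⅛*2 = -¼)
g(Y) = 9 (g(Y) = (-3)² = 9)
I(a) = -1 + 4*a (I(a) = 4*(a - ¼) = 4*(-¼ + a) = -1 + 4*a)
I(g(5)) + w(-8)*4 = (-1 + 4*9) - 10*4 = (-1 + 36) - 40 = 35 - 40 = -5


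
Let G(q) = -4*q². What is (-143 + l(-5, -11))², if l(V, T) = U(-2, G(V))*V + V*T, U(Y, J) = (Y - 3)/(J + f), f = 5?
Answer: 2812329/361 ≈ 7790.4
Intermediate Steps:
U(Y, J) = (-3 + Y)/(5 + J) (U(Y, J) = (Y - 3)/(J + 5) = (-3 + Y)/(5 + J))
l(V, T) = T*V - 5*V/(5 - 4*V²) (l(V, T) = ((-3 - 2)/(5 - 4*V²))*V + V*T = (-5/(5 - 4*V²))*V + T*V = -5*V/(5 - 4*V²) + T*V = T*V - 5*V/(5 - 4*V²))
(-143 + l(-5, -11))² = (-143 - 5*(5 - 11*(-5 + 4*(-5)²))/(-5 + 4*(-5)²))² = (-143 - 5*(5 - 11*(-5 + 4*25))/(-5 + 4*25))² = (-143 - 5*(5 - 11*(-5 + 100))/(-5 + 100))² = (-143 - 5*(5 - 11*95)/95)² = (-143 - 5*1/95*(5 - 1045))² = (-143 - 5*1/95*(-1040))² = (-143 + 1040/19)² = (-1677/19)² = 2812329/361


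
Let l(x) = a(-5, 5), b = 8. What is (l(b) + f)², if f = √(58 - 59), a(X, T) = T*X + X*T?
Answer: (50 - I)² ≈ 2499.0 - 100.0*I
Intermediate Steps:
a(X, T) = 2*T*X (a(X, T) = T*X + T*X = 2*T*X)
f = I (f = √(-1) = I ≈ 1.0*I)
l(x) = -50 (l(x) = 2*5*(-5) = -50)
(l(b) + f)² = (-50 + I)²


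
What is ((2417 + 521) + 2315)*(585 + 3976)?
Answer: 23958933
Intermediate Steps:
((2417 + 521) + 2315)*(585 + 3976) = (2938 + 2315)*4561 = 5253*4561 = 23958933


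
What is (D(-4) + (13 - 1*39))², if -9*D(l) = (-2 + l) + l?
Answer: 50176/81 ≈ 619.46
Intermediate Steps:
D(l) = 2/9 - 2*l/9 (D(l) = -((-2 + l) + l)/9 = -(-2 + 2*l)/9 = 2/9 - 2*l/9)
(D(-4) + (13 - 1*39))² = ((2/9 - 2/9*(-4)) + (13 - 1*39))² = ((2/9 + 8/9) + (13 - 39))² = (10/9 - 26)² = (-224/9)² = 50176/81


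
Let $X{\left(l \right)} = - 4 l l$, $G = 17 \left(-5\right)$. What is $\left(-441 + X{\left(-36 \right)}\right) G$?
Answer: $478125$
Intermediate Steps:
$G = -85$
$X{\left(l \right)} = - 4 l^{2}$
$\left(-441 + X{\left(-36 \right)}\right) G = \left(-441 - 4 \left(-36\right)^{2}\right) \left(-85\right) = \left(-441 - 5184\right) \left(-85\right) = \left(-5625\right) \left(-85\right) = 478125$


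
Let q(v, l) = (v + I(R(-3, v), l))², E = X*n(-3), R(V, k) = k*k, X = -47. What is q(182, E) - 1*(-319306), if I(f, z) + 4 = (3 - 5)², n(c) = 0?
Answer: 352430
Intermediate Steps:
R(V, k) = k²
I(f, z) = 0 (I(f, z) = -4 + (3 - 5)² = -4 + (-2)² = -4 + 4 = 0)
E = 0 (E = -47*0 = 0)
q(v, l) = v² (q(v, l) = (v + 0)² = v²)
q(182, E) - 1*(-319306) = 182² - 1*(-319306) = 33124 + 319306 = 352430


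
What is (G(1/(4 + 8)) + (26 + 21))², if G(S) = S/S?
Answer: 2304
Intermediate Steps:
G(S) = 1
(G(1/(4 + 8)) + (26 + 21))² = (1 + (26 + 21))² = (1 + 47)² = 48² = 2304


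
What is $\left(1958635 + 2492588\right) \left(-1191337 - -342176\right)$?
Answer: $-3779804973903$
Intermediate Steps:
$\left(1958635 + 2492588\right) \left(-1191337 - -342176\right) = 4451223 \left(-1191337 + 342176\right) = 4451223 \left(-849161\right) = -3779804973903$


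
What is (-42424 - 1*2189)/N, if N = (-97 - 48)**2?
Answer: -44613/21025 ≈ -2.1219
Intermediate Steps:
N = 21025 (N = (-145)**2 = 21025)
(-42424 - 1*2189)/N = (-42424 - 1*2189)/21025 = (-42424 - 2189)*(1/21025) = -44613*1/21025 = -44613/21025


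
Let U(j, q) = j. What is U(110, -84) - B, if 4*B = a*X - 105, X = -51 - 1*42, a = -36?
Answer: -2803/4 ≈ -700.75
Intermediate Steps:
X = -93 (X = -51 - 42 = -93)
B = 3243/4 (B = (-36*(-93) - 105)/4 = (3348 - 105)/4 = (¼)*3243 = 3243/4 ≈ 810.75)
U(110, -84) - B = 110 - 1*3243/4 = 110 - 3243/4 = -2803/4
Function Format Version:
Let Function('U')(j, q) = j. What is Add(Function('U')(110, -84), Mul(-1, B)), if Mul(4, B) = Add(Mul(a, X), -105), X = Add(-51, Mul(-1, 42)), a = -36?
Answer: Rational(-2803, 4) ≈ -700.75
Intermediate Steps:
X = -93 (X = Add(-51, -42) = -93)
B = Rational(3243, 4) (B = Mul(Rational(1, 4), Add(Mul(-36, -93), -105)) = Mul(Rational(1, 4), Add(3348, -105)) = Mul(Rational(1, 4), 3243) = Rational(3243, 4) ≈ 810.75)
Add(Function('U')(110, -84), Mul(-1, B)) = Add(110, Mul(-1, Rational(3243, 4))) = Add(110, Rational(-3243, 4)) = Rational(-2803, 4)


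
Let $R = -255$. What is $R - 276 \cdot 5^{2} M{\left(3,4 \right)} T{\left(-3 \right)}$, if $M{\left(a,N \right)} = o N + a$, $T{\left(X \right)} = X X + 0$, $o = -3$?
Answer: $558645$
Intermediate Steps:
$T{\left(X \right)} = X^{2}$ ($T{\left(X \right)} = X^{2} + 0 = X^{2}$)
$M{\left(a,N \right)} = a - 3 N$ ($M{\left(a,N \right)} = - 3 N + a = a - 3 N$)
$R - 276 \cdot 5^{2} M{\left(3,4 \right)} T{\left(-3 \right)} = -255 - 276 \cdot 5^{2} \left(3 - 12\right) \left(-3\right)^{2} = -255 - 276 \cdot 25 \left(3 - 12\right) 9 = -255 - 276 \cdot 25 \left(-9\right) 9 = -255 - 276 \left(\left(-225\right) 9\right) = -255 - -558900 = -255 + 558900 = 558645$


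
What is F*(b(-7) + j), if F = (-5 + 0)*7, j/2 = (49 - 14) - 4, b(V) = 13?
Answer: -2625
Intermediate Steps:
j = 62 (j = 2*((49 - 14) - 4) = 2*(35 - 4) = 2*31 = 62)
F = -35 (F = -5*7 = -35)
F*(b(-7) + j) = -35*(13 + 62) = -35*75 = -2625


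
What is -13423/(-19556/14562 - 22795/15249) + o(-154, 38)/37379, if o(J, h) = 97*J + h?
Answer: 18567430562248291/3925730932781 ≈ 4729.7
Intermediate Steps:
o(J, h) = h + 97*J
-13423/(-19556/14562 - 22795/15249) + o(-154, 38)/37379 = -13423/(-19556/14562 - 22795/15249) + (38 + 97*(-154))/37379 = -13423/(-19556*1/14562 - 22795*1/15249) + (38 - 14938)*(1/37379) = -13423/(-9778/7281 - 22795/15249) - 14900*1/37379 = -13423/(-105025039/37009323) - 14900/37379 = -13423*(-37009323/105025039) - 14900/37379 = 496776142629/105025039 - 14900/37379 = 18567430562248291/3925730932781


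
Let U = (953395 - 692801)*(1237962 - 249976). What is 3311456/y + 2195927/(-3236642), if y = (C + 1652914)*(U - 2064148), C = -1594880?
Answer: -1025326415859711654403/1511259045662757178494 ≈ -0.67846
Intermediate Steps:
U = 257463223684 (U = 260594*987986 = 257463223684)
y = 14941500932512224 (y = (-1594880 + 1652914)*(257463223684 - 2064148) = 58034*257461159536 = 14941500932512224)
3311456/y + 2195927/(-3236642) = 3311456/14941500932512224 + 2195927/(-3236642) = 3311456*(1/14941500932512224) + 2195927*(-1/3236642) = 103483/466921904141007 - 2195927/3236642 = -1025326415859711654403/1511259045662757178494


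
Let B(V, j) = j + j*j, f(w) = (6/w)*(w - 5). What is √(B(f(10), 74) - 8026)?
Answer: 2*I*√619 ≈ 49.759*I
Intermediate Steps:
f(w) = 6*(-5 + w)/w (f(w) = (6/w)*(-5 + w) = 6*(-5 + w)/w)
B(V, j) = j + j²
√(B(f(10), 74) - 8026) = √(74*(1 + 74) - 8026) = √(74*75 - 8026) = √(5550 - 8026) = √(-2476) = 2*I*√619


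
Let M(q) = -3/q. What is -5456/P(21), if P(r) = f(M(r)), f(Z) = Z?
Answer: 38192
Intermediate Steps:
P(r) = -3/r
-5456/P(21) = -5456/((-3/21)) = -5456/((-3*1/21)) = -5456/(-⅐) = -5456*(-7) = 38192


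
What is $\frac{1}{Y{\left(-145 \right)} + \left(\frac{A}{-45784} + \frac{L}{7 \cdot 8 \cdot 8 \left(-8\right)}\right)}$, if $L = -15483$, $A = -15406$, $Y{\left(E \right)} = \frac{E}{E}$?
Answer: $\frac{20511232}{116022329} \approx 0.17679$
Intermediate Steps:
$Y{\left(E \right)} = 1$
$\frac{1}{Y{\left(-145 \right)} + \left(\frac{A}{-45784} + \frac{L}{7 \cdot 8 \cdot 8 \left(-8\right)}\right)} = \frac{1}{1 - \left(- \frac{15483}{3584} - \frac{7703}{22892}\right)} = \frac{1}{1 - \left(- \frac{7703}{22892} + \frac{15483}{56 \cdot 8 \left(-8\right)}\right)} = \frac{1}{1 - \left(- \frac{7703}{22892} + \frac{15483}{448 \left(-8\right)}\right)} = \frac{1}{1 - \left(- \frac{7703}{22892} + \frac{15483}{-3584}\right)} = \frac{1}{1 + \left(\frac{7703}{22892} - - \frac{15483}{3584}\right)} = \frac{1}{1 + \left(\frac{7703}{22892} + \frac{15483}{3584}\right)} = \frac{1}{1 + \frac{95511097}{20511232}} = \frac{1}{\frac{116022329}{20511232}} = \frac{20511232}{116022329}$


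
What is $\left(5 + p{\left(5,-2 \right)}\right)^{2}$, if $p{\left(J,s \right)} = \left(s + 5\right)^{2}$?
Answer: $196$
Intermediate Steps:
$p{\left(J,s \right)} = \left(5 + s\right)^{2}$
$\left(5 + p{\left(5,-2 \right)}\right)^{2} = \left(5 + \left(5 - 2\right)^{2}\right)^{2} = \left(5 + 3^{2}\right)^{2} = \left(5 + 9\right)^{2} = 14^{2} = 196$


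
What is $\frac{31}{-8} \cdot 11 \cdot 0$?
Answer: $0$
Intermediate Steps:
$\frac{31}{-8} \cdot 11 \cdot 0 = 31 \left(- \frac{1}{8}\right) 0 = \left(- \frac{31}{8}\right) 0 = 0$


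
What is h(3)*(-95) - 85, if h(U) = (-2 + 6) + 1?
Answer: -560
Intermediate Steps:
h(U) = 5 (h(U) = 4 + 1 = 5)
h(3)*(-95) - 85 = 5*(-95) - 85 = -475 - 85 = -560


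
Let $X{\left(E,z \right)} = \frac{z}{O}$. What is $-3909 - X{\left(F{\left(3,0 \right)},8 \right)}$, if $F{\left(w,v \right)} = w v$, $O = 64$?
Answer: $- \frac{31273}{8} \approx -3909.1$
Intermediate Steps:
$F{\left(w,v \right)} = v w$
$X{\left(E,z \right)} = \frac{z}{64}$
$-3909 - X{\left(F{\left(3,0 \right)},8 \right)} = -3909 - \frac{1}{64} \cdot 8 = -3909 - \frac{1}{8} = - \frac{31273}{8}$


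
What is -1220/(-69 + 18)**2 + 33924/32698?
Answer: 24172382/42523749 ≈ 0.56844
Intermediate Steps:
-1220/(-69 + 18)**2 + 33924/32698 = -1220/((-51)**2) + 33924*(1/32698) = -1220/2601 + 16962/16349 = 24172382/42523749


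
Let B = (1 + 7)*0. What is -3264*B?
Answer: 0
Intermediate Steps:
B = 0 (B = 8*0 = 0)
-3264*B = -3264*0 = 0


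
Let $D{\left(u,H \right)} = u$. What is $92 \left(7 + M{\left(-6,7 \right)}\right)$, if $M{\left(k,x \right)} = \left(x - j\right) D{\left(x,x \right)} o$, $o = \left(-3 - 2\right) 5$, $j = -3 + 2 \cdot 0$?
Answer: $-160356$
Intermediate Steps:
$j = -3$ ($j = -3 + 0 = -3$)
$o = -25$ ($o = \left(-5\right) 5 = -25$)
$M{\left(k,x \right)} = - 25 x \left(3 + x\right)$ ($M{\left(k,x \right)} = \left(x - -3\right) x \left(-25\right) = \left(x + 3\right) x \left(-25\right) = \left(3 + x\right) x \left(-25\right) = x \left(3 + x\right) \left(-25\right) = - 25 x \left(3 + x\right)$)
$92 \left(7 + M{\left(-6,7 \right)}\right) = 92 \left(7 - 175 \left(3 + 7\right)\right) = 92 \left(7 - 175 \cdot 10\right) = 92 \left(7 - 1750\right) = 92 \left(-1743\right) = -160356$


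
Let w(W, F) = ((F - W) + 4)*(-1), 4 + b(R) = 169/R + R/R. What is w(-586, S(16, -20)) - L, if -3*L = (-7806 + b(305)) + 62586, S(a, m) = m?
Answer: 16185604/915 ≈ 17689.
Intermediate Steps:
b(R) = -3 + 169/R (b(R) = -4 + (169/R + R/R) = -4 + (169/R + 1) = -4 + (1 + 169/R) = -3 + 169/R)
w(W, F) = -4 + W - F (w(W, F) = (4 + F - W)*(-1) = -4 + W - F)
L = -16707154/915 (L = -((-7806 + (-3 + 169/305)) + 62586)/3 = -((-7806 - 746/305) + 62586)/3 = -(-2381576/305 + 62586)/3 = -⅓*16707154/305 = -16707154/915 ≈ -18259.)
w(-586, S(16, -20)) - L = (-4 - 586 - 1*(-20)) - 1*(-16707154/915) = (-4 - 586 + 20) + 16707154/915 = -570 + 16707154/915 = 16185604/915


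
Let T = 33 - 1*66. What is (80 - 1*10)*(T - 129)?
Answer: -11340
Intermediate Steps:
T = -33 (T = 33 - 66 = -33)
(80 - 1*10)*(T - 129) = (80 - 1*10)*(-33 - 129) = (80 - 10)*(-162) = 70*(-162) = -11340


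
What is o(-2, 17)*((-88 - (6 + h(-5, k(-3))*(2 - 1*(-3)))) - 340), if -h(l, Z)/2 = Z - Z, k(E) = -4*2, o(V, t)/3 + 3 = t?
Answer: -18228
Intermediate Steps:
o(V, t) = -9 + 3*t
k(E) = -8
h(l, Z) = 0 (h(l, Z) = -2*(Z - Z) = -2*0 = 0)
o(-2, 17)*((-88 - (6 + h(-5, k(-3))*(2 - 1*(-3)))) - 340) = (-9 + 3*17)*((-88 - (6 + 0*(2 - 1*(-3)))) - 340) = (-9 + 51)*((-88 - (6 + 0*(2 + 3))) - 340) = 42*((-88 - (6 + 0*5)) - 340) = 42*((-88 - (6 + 0)) - 340) = 42*((-88 - 1*6) - 340) = 42*((-88 - 6) - 340) = 42*(-94 - 340) = 42*(-434) = -18228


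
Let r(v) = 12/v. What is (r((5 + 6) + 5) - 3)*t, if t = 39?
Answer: -351/4 ≈ -87.750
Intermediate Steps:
(r((5 + 6) + 5) - 3)*t = (12/((5 + 6) + 5) - 3)*39 = (12/(11 + 5) - 3)*39 = (12/16 - 3)*39 = (12*(1/16) - 3)*39 = (¾ - 3)*39 = -9/4*39 = -351/4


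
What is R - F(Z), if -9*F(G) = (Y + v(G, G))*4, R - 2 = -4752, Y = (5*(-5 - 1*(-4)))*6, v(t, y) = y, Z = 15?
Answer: -14270/3 ≈ -4756.7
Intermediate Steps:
Y = -30 (Y = (5*(-5 + 4))*6 = (5*(-1))*6 = -5*6 = -30)
R = -4750 (R = 2 - 4752 = -4750)
F(G) = 40/3 - 4*G/9 (F(G) = -(-30 + G)*4/9 = -(-120 + 4*G)/9 = 40/3 - 4*G/9)
R - F(Z) = -4750 - (40/3 - 4/9*15) = -4750 - (40/3 - 20/3) = -4750 - 1*20/3 = -4750 - 20/3 = -14270/3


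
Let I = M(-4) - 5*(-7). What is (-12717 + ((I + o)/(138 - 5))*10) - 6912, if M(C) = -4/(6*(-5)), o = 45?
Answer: -7829567/399 ≈ -19623.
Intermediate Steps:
M(C) = 2/15 (M(C) = -4/(-30) = -4*(-1/30) = 2/15)
I = 527/15 (I = 2/15 - 5*(-7) = 2/15 + 35 = 527/15 ≈ 35.133)
(-12717 + ((I + o)/(138 - 5))*10) - 6912 = (-12717 + ((527/15 + 45)/(138 - 5))*10) - 6912 = (-12717 + ((1202/15)/133)*10) - 6912 = (-12717 + ((1202/15)*(1/133))*10) - 6912 = (-12717 + (1202/1995)*10) - 6912 = (-12717 + 2404/399) - 6912 = -5071679/399 - 6912 = -7829567/399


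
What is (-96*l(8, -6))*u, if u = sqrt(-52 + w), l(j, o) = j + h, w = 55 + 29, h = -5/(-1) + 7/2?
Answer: -6336*sqrt(2) ≈ -8960.5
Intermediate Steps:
h = 17/2 (h = -5*(-1) + 7*(1/2) = 5 + 7/2 = 17/2 ≈ 8.5000)
w = 84
l(j, o) = 17/2 + j (l(j, o) = j + 17/2 = 17/2 + j)
u = 4*sqrt(2) (u = sqrt(-52 + 84) = sqrt(32) = 4*sqrt(2) ≈ 5.6569)
(-96*l(8, -6))*u = (-96*(17/2 + 8))*(4*sqrt(2)) = (-96*33/2)*(4*sqrt(2)) = -6336*sqrt(2)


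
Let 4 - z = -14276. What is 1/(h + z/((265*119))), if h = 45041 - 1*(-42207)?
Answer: 53/4624168 ≈ 1.1462e-5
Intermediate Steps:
z = 14280 (z = 4 - 1*(-14276) = 4 + 14276 = 14280)
h = 87248 (h = 45041 + 42207 = 87248)
1/(h + z/((265*119))) = 1/(87248 + 14280/((265*119))) = 1/(87248 + 14280/31535) = 1/(87248 + 14280*(1/31535)) = 1/(87248 + 24/53) = 1/(4624168/53) = 53/4624168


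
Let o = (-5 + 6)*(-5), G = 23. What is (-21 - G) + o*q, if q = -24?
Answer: 76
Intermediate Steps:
o = -5 (o = 1*(-5) = -5)
(-21 - G) + o*q = (-21 - 1*23) - 5*(-24) = (-21 - 23) + 120 = -44 + 120 = 76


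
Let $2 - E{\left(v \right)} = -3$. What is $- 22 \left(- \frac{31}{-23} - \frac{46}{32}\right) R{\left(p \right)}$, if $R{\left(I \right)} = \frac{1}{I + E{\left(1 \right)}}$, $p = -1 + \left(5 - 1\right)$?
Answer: $\frac{363}{1472} \approx 0.2466$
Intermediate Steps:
$E{\left(v \right)} = 5$ ($E{\left(v \right)} = 2 - -3 = 2 + 3 = 5$)
$p = 3$ ($p = -1 + \left(5 - 1\right) = -1 + 4 = 3$)
$R{\left(I \right)} = \frac{1}{5 + I}$ ($R{\left(I \right)} = \frac{1}{I + 5} = \frac{1}{5 + I}$)
$- 22 \left(- \frac{31}{-23} - \frac{46}{32}\right) R{\left(p \right)} = \frac{\left(-22\right) \left(- \frac{31}{-23} - \frac{46}{32}\right)}{5 + 3} = \frac{\left(-22\right) \left(\left(-31\right) \left(- \frac{1}{23}\right) - \frac{23}{16}\right)}{8} = - 22 \left(\frac{31}{23} - \frac{23}{16}\right) \frac{1}{8} = \left(-22\right) \left(- \frac{33}{368}\right) \frac{1}{8} = \frac{363}{184} \cdot \frac{1}{8} = \frac{363}{1472}$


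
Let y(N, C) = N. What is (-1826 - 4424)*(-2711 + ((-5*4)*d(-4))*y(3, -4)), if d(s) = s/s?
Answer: 17318750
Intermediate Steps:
d(s) = 1
(-1826 - 4424)*(-2711 + ((-5*4)*d(-4))*y(3, -4)) = (-1826 - 4424)*(-2711 + (-5*4*1)*3) = -6250*(-2711 - 20*1*3) = -6250*(-2711 - 20*3) = -6250*(-2711 - 60) = -6250*(-2771) = 17318750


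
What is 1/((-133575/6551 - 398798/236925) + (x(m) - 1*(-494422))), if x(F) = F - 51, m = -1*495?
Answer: 1552095675/766508543803727 ≈ 2.0249e-6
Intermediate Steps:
m = -495
x(F) = -51 + F
1/((-133575/6551 - 398798/236925) + (x(m) - 1*(-494422))) = 1/((-133575/6551 - 398798/236925) + ((-51 - 495) - 1*(-494422))) = 1/((-133575*1/6551 - 398798*1/236925) + (-546 + 494422)) = 1/((-133575/6551 - 398798/236925) + 493876) = 1/(-34259782573/1552095675 + 493876) = 1/(766508543803727/1552095675) = 1552095675/766508543803727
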